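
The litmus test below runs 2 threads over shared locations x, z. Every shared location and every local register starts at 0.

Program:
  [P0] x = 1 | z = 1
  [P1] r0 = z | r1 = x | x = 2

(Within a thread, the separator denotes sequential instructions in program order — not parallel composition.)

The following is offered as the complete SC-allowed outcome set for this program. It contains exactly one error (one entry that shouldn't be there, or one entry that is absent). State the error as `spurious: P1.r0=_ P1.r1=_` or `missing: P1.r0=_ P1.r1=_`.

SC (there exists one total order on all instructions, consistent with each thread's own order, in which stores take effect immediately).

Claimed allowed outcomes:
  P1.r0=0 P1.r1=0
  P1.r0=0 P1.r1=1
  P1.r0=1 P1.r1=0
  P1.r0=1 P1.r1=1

spurious: P1.r0=1 P1.r1=0

outcome vector order: (P1.r0,P1.r1)
[SC] allowed = {(0,0), (0,1), (1,1)}
claimed∖SC = {(1,0)}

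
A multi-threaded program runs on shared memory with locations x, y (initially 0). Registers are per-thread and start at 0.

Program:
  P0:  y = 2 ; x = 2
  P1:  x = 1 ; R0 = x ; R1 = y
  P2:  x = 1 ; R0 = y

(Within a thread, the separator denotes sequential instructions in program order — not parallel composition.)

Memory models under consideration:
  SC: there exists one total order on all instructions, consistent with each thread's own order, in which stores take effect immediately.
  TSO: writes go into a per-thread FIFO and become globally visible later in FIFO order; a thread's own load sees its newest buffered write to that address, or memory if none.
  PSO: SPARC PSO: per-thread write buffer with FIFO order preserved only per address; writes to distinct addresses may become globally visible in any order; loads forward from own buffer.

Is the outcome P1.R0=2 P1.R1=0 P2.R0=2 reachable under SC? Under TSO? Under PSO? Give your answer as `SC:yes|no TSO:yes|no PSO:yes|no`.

outcome vector order: (P1.R0,P1.R1,P2.R0)
SC (6): 1/0/0; 1/0/2; 1/2/0; 1/2/2; 2/2/0; 2/2/2
TSO (6): 1/0/0; 1/0/2; 1/2/0; 1/2/2; 2/2/0; 2/2/2
PSO (8): 1/0/0; 1/0/2; 1/2/0; 1/2/2; 2/0/0; 2/0/2; 2/2/0; 2/2/2
target 2/0/2 ∈ {PSO}

SC:no TSO:no PSO:yes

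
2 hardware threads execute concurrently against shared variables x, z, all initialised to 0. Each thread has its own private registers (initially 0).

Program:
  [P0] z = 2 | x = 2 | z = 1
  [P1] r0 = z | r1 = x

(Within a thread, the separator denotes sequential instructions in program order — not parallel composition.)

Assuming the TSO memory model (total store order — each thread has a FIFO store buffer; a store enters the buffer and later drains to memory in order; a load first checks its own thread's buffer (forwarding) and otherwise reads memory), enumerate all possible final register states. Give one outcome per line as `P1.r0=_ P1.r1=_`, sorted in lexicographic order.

outcome vector order: (P1.r0,P1.r1)
|TSO outcomes| = 5

P1.r0=0 P1.r1=0
P1.r0=0 P1.r1=2
P1.r0=1 P1.r1=2
P1.r0=2 P1.r1=0
P1.r0=2 P1.r1=2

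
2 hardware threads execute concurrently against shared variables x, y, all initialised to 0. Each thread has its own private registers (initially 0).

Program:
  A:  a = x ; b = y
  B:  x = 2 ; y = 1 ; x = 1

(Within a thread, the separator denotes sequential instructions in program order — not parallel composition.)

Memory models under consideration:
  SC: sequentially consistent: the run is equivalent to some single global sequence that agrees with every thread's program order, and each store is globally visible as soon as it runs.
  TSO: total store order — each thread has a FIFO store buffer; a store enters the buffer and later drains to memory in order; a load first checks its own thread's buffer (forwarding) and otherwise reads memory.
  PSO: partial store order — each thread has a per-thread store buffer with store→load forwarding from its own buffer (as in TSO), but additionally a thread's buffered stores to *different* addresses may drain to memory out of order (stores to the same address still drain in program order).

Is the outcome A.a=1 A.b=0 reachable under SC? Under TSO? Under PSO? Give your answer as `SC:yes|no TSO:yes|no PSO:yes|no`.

SC:no TSO:no PSO:yes

outcome vector order: (A.a,A.b)
SC (5): (0,0) (0,1) (1,1) (2,0) (2,1)
TSO (5): (0,0) (0,1) (1,1) (2,0) (2,1)
PSO (6): (0,0) (0,1) (1,0) (1,1) (2,0) (2,1)
target (1,0) ∈ {PSO}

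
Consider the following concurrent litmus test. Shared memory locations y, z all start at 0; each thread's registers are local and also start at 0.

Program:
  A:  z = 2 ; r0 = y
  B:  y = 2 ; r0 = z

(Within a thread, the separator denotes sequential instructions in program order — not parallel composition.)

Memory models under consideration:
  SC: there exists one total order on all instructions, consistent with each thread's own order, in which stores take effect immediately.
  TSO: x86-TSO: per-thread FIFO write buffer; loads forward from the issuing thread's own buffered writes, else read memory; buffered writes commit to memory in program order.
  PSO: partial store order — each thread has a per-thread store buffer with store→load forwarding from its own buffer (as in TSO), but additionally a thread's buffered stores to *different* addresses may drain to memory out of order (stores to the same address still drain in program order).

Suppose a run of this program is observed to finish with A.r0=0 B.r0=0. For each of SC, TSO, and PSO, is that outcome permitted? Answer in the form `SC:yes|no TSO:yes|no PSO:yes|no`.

outcome vector order: (A.r0,B.r0)
[SC] allowed = {0/2, 2/0, 2/2}
[TSO] allowed = {0/0, 0/2, 2/0, 2/2}
[PSO] allowed = {0/0, 0/2, 2/0, 2/2}
target 0/0 ∈ {TSO,PSO}

SC:no TSO:yes PSO:yes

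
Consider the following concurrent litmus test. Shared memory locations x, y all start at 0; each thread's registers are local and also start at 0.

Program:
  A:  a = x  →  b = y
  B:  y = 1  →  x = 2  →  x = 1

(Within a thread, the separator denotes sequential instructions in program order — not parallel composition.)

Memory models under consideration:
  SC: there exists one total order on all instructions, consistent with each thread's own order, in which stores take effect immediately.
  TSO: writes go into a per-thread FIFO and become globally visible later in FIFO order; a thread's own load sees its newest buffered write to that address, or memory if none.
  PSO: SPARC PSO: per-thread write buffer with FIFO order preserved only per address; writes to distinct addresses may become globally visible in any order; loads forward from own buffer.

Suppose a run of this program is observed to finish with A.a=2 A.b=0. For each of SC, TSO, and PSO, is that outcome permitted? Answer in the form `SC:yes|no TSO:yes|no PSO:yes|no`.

outcome vector order: (A.a,A.b)
SC (4): <0 0>; <0 1>; <1 1>; <2 1>
TSO (4): <0 0>; <0 1>; <1 1>; <2 1>
PSO (6): <0 0>; <0 1>; <1 0>; <1 1>; <2 0>; <2 1>
target <2 0> ∈ {PSO}

SC:no TSO:no PSO:yes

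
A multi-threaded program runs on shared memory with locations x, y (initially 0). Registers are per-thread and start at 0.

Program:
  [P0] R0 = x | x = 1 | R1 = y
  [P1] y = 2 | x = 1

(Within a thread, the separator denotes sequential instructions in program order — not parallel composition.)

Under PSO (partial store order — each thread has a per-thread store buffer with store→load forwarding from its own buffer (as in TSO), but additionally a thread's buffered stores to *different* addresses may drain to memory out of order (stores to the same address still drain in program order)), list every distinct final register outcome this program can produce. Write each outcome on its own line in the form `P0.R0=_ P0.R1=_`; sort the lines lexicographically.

P0.R0=0 P0.R1=0
P0.R0=0 P0.R1=2
P0.R0=1 P0.R1=0
P0.R0=1 P0.R1=2

outcome vector order: (P0.R0,P0.R1)
|PSO outcomes| = 4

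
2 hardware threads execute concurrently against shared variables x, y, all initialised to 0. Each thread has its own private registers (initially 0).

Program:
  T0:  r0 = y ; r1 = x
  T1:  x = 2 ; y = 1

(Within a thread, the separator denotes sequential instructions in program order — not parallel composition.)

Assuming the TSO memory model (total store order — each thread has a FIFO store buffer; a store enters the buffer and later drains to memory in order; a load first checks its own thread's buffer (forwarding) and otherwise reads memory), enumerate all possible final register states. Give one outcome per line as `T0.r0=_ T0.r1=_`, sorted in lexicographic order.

T0.r0=0 T0.r1=0
T0.r0=0 T0.r1=2
T0.r0=1 T0.r1=2

outcome vector order: (T0.r0,T0.r1)
|TSO outcomes| = 3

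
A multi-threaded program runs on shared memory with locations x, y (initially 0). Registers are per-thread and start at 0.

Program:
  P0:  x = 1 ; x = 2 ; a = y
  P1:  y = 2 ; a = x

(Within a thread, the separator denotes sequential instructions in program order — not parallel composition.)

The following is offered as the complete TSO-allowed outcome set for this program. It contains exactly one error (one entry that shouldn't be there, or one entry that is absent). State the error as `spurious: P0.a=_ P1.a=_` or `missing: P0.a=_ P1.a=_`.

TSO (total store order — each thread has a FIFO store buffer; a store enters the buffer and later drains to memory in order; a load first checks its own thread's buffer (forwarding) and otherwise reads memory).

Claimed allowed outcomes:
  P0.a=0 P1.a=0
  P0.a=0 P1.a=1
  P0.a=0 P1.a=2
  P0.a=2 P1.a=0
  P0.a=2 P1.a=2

missing: P0.a=2 P1.a=1

outcome vector order: (P0.a,P1.a)
TSO: 6 outcomes — {00 01 02 20 21 22}
TSO∖claimed = {21}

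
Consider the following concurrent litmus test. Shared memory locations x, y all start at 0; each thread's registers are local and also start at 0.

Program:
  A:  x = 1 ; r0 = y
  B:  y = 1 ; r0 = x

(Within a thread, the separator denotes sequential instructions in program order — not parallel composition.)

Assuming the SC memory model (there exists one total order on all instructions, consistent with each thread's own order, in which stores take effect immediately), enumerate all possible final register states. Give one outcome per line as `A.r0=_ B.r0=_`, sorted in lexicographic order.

A.r0=0 B.r0=1
A.r0=1 B.r0=0
A.r0=1 B.r0=1

outcome vector order: (A.r0,B.r0)
|SC outcomes| = 3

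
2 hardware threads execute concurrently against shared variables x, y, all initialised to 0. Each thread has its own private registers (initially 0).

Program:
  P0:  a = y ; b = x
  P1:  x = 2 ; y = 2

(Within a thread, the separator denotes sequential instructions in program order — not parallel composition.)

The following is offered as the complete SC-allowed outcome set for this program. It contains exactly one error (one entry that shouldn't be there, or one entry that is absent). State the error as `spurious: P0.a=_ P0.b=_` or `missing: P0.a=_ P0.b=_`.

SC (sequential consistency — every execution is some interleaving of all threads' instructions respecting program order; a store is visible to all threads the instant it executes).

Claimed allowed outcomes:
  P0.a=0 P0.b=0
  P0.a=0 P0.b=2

missing: P0.a=2 P0.b=2

outcome vector order: (P0.a,P0.b)
SC (3): (0,0); (0,2); (2,2)
SC∖claimed = {(2,2)}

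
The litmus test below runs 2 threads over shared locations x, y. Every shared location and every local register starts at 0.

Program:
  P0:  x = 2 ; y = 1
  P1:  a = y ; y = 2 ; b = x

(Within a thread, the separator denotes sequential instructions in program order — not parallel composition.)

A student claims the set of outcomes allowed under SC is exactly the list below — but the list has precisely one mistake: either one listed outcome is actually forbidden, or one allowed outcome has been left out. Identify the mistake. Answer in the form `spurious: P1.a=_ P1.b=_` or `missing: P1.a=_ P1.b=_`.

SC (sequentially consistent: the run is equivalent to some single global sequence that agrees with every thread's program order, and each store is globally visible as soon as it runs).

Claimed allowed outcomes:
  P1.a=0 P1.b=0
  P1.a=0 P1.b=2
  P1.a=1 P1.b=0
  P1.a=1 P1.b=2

outcome vector order: (P1.a,P1.b)
SC: 3 outcomes — {(0,0); (0,2); (1,2)}
claimed∖SC = {(1,0)}

spurious: P1.a=1 P1.b=0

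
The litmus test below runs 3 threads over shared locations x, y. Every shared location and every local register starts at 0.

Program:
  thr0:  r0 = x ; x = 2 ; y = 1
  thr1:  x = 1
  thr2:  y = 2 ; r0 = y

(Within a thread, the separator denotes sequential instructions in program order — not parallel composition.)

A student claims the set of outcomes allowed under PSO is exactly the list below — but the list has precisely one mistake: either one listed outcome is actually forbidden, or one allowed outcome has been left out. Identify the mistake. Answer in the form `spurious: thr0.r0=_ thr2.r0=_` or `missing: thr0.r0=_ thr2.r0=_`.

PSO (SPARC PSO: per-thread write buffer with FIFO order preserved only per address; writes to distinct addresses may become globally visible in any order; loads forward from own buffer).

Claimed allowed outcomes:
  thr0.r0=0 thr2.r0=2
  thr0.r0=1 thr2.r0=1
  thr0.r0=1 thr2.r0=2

missing: thr0.r0=0 thr2.r0=1

outcome vector order: (thr0.r0,thr2.r0)
under PSO → 0/1; 0/2; 1/1; 1/2
PSO∖claimed = {0/1}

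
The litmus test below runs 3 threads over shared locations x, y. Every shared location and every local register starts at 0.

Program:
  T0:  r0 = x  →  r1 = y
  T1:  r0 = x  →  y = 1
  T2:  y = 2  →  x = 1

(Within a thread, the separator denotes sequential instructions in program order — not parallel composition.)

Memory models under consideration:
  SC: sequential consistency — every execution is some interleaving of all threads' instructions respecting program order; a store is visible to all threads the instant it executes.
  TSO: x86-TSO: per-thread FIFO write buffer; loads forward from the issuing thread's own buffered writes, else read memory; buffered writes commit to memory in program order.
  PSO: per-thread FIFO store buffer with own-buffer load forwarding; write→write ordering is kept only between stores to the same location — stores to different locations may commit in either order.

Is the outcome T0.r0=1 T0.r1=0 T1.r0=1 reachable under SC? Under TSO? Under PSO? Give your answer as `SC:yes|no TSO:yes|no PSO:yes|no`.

SC:no TSO:no PSO:yes

outcome vector order: (T0.r0,T0.r1,T1.r0)
SC (10): <0 0 0>; <0 0 1>; <0 1 0>; <0 1 1>; <0 2 0>; <0 2 1>; <1 1 0>; <1 1 1>; <1 2 0>; <1 2 1>
TSO (10): <0 0 0>; <0 0 1>; <0 1 0>; <0 1 1>; <0 2 0>; <0 2 1>; <1 1 0>; <1 1 1>; <1 2 0>; <1 2 1>
PSO (12): <0 0 0>; <0 0 1>; <0 1 0>; <0 1 1>; <0 2 0>; <0 2 1>; <1 0 0>; <1 0 1>; <1 1 0>; <1 1 1>; <1 2 0>; <1 2 1>
target <1 0 1> ∈ {PSO}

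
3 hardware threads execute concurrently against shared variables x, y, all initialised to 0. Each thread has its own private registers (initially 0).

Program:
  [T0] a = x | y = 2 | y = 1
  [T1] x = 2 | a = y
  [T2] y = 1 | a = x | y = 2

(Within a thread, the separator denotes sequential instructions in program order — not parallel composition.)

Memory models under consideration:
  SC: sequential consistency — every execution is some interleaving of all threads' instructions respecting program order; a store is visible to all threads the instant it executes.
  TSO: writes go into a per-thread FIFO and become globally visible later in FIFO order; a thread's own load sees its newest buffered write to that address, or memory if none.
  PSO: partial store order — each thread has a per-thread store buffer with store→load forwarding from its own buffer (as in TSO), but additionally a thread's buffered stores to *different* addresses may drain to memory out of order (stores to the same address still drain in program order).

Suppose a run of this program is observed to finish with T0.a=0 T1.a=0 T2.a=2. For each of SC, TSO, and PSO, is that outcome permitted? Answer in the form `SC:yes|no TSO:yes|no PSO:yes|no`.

outcome vector order: (T0.a,T1.a,T2.a)
under SC → 0/0/2, 0/1/0, 0/1/2, 0/2/0, 0/2/2, 2/0/2, 2/1/0, 2/1/2, 2/2/0, 2/2/2
under TSO → 0/0/0, 0/0/2, 0/1/0, 0/1/2, 0/2/0, 0/2/2, 2/0/0, 2/0/2, 2/1/0, 2/1/2, 2/2/0, 2/2/2
under PSO → 0/0/0, 0/0/2, 0/1/0, 0/1/2, 0/2/0, 0/2/2, 2/0/0, 2/0/2, 2/1/0, 2/1/2, 2/2/0, 2/2/2
target 0/0/2 ∈ {SC,TSO,PSO}

SC:yes TSO:yes PSO:yes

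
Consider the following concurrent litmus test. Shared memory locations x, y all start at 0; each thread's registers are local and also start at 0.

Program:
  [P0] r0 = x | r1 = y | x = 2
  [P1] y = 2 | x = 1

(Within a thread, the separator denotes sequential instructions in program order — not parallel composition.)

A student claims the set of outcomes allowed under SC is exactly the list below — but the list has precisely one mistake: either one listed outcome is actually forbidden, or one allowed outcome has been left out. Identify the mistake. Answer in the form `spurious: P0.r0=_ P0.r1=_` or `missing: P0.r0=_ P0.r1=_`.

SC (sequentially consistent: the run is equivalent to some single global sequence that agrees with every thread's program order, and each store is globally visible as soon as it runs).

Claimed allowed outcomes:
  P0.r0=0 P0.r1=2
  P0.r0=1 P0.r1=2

outcome vector order: (P0.r0,P0.r1)
SC: 3 outcomes — {(0,0), (0,2), (1,2)}
SC∖claimed = {(0,0)}

missing: P0.r0=0 P0.r1=0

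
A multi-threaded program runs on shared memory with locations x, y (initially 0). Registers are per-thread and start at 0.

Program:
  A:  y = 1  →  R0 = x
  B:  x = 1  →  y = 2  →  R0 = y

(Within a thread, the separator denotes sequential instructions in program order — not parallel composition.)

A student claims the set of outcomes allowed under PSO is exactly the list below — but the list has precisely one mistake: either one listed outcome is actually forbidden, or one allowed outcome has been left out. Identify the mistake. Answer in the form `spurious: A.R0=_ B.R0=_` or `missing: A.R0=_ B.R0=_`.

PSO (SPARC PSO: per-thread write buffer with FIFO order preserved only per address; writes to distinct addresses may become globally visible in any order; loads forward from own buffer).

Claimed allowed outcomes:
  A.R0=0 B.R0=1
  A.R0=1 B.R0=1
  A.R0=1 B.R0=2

outcome vector order: (A.R0,B.R0)
under PSO → <0 1> <0 2> <1 1> <1 2>
PSO∖claimed = {<0 2>}

missing: A.R0=0 B.R0=2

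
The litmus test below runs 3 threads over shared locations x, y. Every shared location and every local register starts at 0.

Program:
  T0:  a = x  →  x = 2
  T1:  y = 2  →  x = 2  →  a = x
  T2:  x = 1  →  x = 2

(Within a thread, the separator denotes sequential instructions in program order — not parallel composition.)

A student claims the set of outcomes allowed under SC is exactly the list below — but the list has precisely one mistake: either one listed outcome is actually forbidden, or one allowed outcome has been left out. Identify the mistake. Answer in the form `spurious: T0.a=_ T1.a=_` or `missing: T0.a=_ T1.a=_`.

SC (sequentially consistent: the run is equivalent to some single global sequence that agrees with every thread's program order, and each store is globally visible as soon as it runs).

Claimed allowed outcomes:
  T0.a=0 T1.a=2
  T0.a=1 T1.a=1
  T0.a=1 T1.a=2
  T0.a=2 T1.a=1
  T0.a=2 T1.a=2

missing: T0.a=0 T1.a=1

outcome vector order: (T0.a,T1.a)
SC: 6 outcomes — {<0 1>, <0 2>, <1 1>, <1 2>, <2 1>, <2 2>}
SC∖claimed = {<0 1>}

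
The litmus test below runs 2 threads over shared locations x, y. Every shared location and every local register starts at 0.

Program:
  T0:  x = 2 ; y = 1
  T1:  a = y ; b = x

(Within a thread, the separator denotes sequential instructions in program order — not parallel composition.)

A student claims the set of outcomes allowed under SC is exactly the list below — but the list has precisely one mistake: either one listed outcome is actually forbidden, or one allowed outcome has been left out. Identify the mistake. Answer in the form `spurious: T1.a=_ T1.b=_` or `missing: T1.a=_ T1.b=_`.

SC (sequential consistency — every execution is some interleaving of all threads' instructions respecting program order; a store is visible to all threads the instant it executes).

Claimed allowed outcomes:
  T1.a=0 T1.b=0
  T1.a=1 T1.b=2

missing: T1.a=0 T1.b=2

outcome vector order: (T1.a,T1.b)
SC: 3 outcomes — {00; 02; 12}
SC∖claimed = {02}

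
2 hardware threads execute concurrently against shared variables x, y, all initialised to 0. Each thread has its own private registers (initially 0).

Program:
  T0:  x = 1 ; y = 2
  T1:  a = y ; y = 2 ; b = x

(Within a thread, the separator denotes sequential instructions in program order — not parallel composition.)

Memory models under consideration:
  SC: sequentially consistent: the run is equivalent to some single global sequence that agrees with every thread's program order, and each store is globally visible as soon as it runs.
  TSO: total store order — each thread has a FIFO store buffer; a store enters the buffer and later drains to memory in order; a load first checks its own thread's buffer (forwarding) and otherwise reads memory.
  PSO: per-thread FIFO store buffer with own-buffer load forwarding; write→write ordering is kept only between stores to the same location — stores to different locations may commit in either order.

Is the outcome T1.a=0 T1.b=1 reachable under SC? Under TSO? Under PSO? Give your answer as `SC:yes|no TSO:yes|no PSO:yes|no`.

SC:yes TSO:yes PSO:yes

outcome vector order: (T1.a,T1.b)
SC (3): <0 0> <0 1> <2 1>
TSO (3): <0 0> <0 1> <2 1>
PSO (4): <0 0> <0 1> <2 0> <2 1>
target <0 1> ∈ {SC,TSO,PSO}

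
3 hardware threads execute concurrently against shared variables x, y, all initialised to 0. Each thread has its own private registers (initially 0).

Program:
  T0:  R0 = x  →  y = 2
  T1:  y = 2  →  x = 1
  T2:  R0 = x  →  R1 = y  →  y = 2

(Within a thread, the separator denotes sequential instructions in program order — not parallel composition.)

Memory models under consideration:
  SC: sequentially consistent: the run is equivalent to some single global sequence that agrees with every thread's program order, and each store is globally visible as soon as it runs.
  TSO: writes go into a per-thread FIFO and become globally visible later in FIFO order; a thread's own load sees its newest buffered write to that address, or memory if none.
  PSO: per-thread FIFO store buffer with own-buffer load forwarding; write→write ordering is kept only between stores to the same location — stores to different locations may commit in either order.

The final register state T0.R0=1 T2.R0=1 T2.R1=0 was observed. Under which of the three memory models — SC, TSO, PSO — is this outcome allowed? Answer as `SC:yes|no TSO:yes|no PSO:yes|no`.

SC:no TSO:no PSO:yes

outcome vector order: (T0.R0,T2.R0,T2.R1)
SC (6): 0/0/0 0/0/2 0/1/2 1/0/0 1/0/2 1/1/2
TSO (6): 0/0/0 0/0/2 0/1/2 1/0/0 1/0/2 1/1/2
PSO (8): 0/0/0 0/0/2 0/1/0 0/1/2 1/0/0 1/0/2 1/1/0 1/1/2
target 1/1/0 ∈ {PSO}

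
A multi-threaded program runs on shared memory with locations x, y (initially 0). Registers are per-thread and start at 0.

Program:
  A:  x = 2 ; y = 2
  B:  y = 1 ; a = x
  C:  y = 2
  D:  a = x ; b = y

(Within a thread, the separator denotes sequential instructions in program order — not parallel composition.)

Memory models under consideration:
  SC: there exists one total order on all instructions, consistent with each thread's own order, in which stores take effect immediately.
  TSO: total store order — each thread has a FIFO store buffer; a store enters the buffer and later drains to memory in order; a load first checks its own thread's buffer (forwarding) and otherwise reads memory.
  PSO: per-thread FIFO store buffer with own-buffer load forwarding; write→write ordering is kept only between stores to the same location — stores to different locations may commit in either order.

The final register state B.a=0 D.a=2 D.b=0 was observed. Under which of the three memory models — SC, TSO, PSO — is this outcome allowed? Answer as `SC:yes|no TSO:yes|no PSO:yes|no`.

outcome vector order: (B.a,D.a,D.b)
SC (11): 000 001 002 021 022 200 201 202 220 221 222
TSO (12): 000 001 002 020 021 022 200 201 202 220 221 222
PSO (12): 000 001 002 020 021 022 200 201 202 220 221 222
target 020 ∈ {TSO,PSO}

SC:no TSO:yes PSO:yes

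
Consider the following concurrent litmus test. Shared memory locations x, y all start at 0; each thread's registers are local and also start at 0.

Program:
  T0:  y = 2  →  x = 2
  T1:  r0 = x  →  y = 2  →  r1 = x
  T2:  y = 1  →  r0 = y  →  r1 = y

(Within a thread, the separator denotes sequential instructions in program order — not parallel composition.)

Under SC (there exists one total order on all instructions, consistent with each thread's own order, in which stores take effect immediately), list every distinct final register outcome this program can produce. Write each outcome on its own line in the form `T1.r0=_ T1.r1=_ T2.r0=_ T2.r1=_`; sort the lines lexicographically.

outcome vector order: (T1.r0,T1.r1,T2.r0,T2.r1)
|SC outcomes| = 9

T1.r0=0 T1.r1=0 T2.r0=1 T2.r1=1
T1.r0=0 T1.r1=0 T2.r0=1 T2.r1=2
T1.r0=0 T1.r1=0 T2.r0=2 T2.r1=2
T1.r0=0 T1.r1=2 T2.r0=1 T2.r1=1
T1.r0=0 T1.r1=2 T2.r0=1 T2.r1=2
T1.r0=0 T1.r1=2 T2.r0=2 T2.r1=2
T1.r0=2 T1.r1=2 T2.r0=1 T2.r1=1
T1.r0=2 T1.r1=2 T2.r0=1 T2.r1=2
T1.r0=2 T1.r1=2 T2.r0=2 T2.r1=2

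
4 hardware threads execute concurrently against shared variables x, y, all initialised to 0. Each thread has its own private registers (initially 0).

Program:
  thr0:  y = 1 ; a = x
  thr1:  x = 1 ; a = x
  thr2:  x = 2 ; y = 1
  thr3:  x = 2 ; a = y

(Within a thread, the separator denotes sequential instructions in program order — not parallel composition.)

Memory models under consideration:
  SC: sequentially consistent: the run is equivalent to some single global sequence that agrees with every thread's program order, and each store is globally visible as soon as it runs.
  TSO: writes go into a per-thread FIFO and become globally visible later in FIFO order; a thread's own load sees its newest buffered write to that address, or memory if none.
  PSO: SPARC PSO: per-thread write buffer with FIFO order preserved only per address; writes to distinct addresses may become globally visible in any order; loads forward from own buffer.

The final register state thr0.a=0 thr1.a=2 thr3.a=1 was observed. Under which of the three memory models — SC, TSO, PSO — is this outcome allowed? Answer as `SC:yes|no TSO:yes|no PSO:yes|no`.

outcome vector order: (thr0.a,thr1.a,thr3.a)
[SC] allowed = {011; 021; 110; 111; 120; 121; 210; 211; 220; 221}
[TSO] allowed = {010; 011; 020; 021; 110; 111; 120; 121; 210; 211; 220; 221}
[PSO] allowed = {010; 011; 020; 021; 110; 111; 120; 121; 210; 211; 220; 221}
target 021 ∈ {SC,TSO,PSO}

SC:yes TSO:yes PSO:yes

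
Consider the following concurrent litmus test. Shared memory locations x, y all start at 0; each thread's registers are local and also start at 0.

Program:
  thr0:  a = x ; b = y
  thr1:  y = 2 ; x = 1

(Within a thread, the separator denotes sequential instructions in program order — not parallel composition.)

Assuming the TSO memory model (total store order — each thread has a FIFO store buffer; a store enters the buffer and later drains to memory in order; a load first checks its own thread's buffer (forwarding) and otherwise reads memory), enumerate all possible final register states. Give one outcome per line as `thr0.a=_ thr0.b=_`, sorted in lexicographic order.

outcome vector order: (thr0.a,thr0.b)
|TSO outcomes| = 3

thr0.a=0 thr0.b=0
thr0.a=0 thr0.b=2
thr0.a=1 thr0.b=2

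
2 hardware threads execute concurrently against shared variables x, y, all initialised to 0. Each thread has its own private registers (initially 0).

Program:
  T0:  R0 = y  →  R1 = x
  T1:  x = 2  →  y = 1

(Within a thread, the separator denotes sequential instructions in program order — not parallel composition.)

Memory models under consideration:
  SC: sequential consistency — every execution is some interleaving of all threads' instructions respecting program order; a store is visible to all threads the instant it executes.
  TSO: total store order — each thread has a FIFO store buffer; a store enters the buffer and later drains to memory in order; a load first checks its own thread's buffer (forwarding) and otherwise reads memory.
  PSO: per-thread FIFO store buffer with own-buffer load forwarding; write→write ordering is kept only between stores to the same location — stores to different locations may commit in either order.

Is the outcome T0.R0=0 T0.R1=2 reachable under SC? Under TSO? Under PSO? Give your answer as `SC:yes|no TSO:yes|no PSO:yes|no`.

outcome vector order: (T0.R0,T0.R1)
[SC] allowed = {<0 0>; <0 2>; <1 2>}
[TSO] allowed = {<0 0>; <0 2>; <1 2>}
[PSO] allowed = {<0 0>; <0 2>; <1 0>; <1 2>}
target <0 2> ∈ {SC,TSO,PSO}

SC:yes TSO:yes PSO:yes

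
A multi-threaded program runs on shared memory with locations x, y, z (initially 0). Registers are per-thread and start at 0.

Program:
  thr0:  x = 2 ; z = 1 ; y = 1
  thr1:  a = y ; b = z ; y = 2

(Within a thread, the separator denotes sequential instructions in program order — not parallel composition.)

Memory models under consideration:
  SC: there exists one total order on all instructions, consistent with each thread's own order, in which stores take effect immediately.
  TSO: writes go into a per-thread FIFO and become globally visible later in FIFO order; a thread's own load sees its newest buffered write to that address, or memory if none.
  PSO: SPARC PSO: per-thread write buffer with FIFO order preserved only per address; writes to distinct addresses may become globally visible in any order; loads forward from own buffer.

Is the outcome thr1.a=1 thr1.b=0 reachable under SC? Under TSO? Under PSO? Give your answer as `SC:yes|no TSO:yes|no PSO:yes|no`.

outcome vector order: (thr1.a,thr1.b)
[SC] allowed = {00 01 11}
[TSO] allowed = {00 01 11}
[PSO] allowed = {00 01 10 11}
target 10 ∈ {PSO}

SC:no TSO:no PSO:yes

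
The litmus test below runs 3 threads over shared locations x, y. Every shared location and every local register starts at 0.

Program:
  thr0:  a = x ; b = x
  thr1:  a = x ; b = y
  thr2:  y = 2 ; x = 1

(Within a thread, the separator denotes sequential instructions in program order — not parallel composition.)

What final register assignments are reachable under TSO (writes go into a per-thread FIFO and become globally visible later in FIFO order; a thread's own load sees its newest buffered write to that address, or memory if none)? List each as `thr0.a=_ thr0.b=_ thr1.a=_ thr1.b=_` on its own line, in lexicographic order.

outcome vector order: (thr0.a,thr0.b,thr1.a,thr1.b)
|TSO outcomes| = 9

thr0.a=0 thr0.b=0 thr1.a=0 thr1.b=0
thr0.a=0 thr0.b=0 thr1.a=0 thr1.b=2
thr0.a=0 thr0.b=0 thr1.a=1 thr1.b=2
thr0.a=0 thr0.b=1 thr1.a=0 thr1.b=0
thr0.a=0 thr0.b=1 thr1.a=0 thr1.b=2
thr0.a=0 thr0.b=1 thr1.a=1 thr1.b=2
thr0.a=1 thr0.b=1 thr1.a=0 thr1.b=0
thr0.a=1 thr0.b=1 thr1.a=0 thr1.b=2
thr0.a=1 thr0.b=1 thr1.a=1 thr1.b=2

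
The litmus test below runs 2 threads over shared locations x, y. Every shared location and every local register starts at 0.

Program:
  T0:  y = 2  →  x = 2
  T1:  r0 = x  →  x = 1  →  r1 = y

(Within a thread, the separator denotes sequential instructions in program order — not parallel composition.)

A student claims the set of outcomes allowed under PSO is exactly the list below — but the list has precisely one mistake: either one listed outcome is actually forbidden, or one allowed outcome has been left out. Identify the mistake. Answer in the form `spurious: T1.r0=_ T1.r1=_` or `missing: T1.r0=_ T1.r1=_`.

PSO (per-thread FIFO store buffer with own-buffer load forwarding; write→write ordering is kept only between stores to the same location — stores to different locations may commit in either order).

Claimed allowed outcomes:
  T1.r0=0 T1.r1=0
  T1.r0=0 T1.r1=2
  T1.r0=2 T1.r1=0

outcome vector order: (T1.r0,T1.r1)
under PSO → <0 0> <0 2> <2 0> <2 2>
PSO∖claimed = {<2 2>}

missing: T1.r0=2 T1.r1=2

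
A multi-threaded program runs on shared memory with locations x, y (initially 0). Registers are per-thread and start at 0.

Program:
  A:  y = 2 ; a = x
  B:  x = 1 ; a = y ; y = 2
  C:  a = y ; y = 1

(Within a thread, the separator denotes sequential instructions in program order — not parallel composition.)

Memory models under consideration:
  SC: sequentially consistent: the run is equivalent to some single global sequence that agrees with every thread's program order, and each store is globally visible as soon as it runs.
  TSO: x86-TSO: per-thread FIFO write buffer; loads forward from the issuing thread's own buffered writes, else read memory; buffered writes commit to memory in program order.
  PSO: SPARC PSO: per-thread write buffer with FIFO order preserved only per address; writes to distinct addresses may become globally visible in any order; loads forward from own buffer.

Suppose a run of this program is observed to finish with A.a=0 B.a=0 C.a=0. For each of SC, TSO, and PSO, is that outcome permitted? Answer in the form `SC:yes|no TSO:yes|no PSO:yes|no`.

SC:no TSO:yes PSO:yes

outcome vector order: (A.a,B.a,C.a)
[SC] allowed = {(0,1,0); (0,1,2); (0,2,0); (0,2,2); (1,0,0); (1,0,2); (1,1,0); (1,1,2); (1,2,0); (1,2,2)}
[TSO] allowed = {(0,0,0); (0,0,2); (0,1,0); (0,1,2); (0,2,0); (0,2,2); (1,0,0); (1,0,2); (1,1,0); (1,1,2); (1,2,0); (1,2,2)}
[PSO] allowed = {(0,0,0); (0,0,2); (0,1,0); (0,1,2); (0,2,0); (0,2,2); (1,0,0); (1,0,2); (1,1,0); (1,1,2); (1,2,0); (1,2,2)}
target (0,0,0) ∈ {TSO,PSO}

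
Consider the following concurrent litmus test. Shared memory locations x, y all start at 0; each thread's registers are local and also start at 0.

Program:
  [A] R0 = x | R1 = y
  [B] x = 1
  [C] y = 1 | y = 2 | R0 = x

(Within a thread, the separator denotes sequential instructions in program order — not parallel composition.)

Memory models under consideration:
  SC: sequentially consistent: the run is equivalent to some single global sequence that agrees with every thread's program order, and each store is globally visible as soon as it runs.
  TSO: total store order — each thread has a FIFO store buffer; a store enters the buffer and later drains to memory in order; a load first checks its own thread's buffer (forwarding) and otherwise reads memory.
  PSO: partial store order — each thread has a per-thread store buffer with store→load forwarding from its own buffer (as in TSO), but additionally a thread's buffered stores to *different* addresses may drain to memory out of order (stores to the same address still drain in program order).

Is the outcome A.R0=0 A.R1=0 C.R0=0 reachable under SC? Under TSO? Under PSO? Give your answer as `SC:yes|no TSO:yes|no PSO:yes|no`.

outcome vector order: (A.R0,A.R1,C.R0)
[SC] allowed = {<0 0 0>, <0 0 1>, <0 1 0>, <0 1 1>, <0 2 0>, <0 2 1>, <1 0 1>, <1 1 1>, <1 2 0>, <1 2 1>}
[TSO] allowed = {<0 0 0>, <0 0 1>, <0 1 0>, <0 1 1>, <0 2 0>, <0 2 1>, <1 0 0>, <1 0 1>, <1 1 0>, <1 1 1>, <1 2 0>, <1 2 1>}
[PSO] allowed = {<0 0 0>, <0 0 1>, <0 1 0>, <0 1 1>, <0 2 0>, <0 2 1>, <1 0 0>, <1 0 1>, <1 1 0>, <1 1 1>, <1 2 0>, <1 2 1>}
target <0 0 0> ∈ {SC,TSO,PSO}

SC:yes TSO:yes PSO:yes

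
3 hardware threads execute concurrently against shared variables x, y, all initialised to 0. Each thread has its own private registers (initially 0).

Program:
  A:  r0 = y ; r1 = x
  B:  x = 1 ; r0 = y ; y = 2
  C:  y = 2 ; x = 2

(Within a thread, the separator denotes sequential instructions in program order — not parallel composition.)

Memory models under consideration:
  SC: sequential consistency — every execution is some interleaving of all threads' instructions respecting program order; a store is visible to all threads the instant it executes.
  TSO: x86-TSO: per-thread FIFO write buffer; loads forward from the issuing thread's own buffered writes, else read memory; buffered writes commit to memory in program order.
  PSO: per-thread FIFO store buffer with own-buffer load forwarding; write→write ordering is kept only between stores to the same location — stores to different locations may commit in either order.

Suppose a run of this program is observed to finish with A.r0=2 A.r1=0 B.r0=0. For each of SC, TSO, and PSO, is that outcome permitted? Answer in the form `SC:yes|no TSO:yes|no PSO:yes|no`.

outcome vector order: (A.r0,A.r1,B.r0)
SC (11): <0 0 0> <0 0 2> <0 1 0> <0 1 2> <0 2 0> <0 2 2> <2 0 2> <2 1 0> <2 1 2> <2 2 0> <2 2 2>
TSO (12): <0 0 0> <0 0 2> <0 1 0> <0 1 2> <0 2 0> <0 2 2> <2 0 0> <2 0 2> <2 1 0> <2 1 2> <2 2 0> <2 2 2>
PSO (12): <0 0 0> <0 0 2> <0 1 0> <0 1 2> <0 2 0> <0 2 2> <2 0 0> <2 0 2> <2 1 0> <2 1 2> <2 2 0> <2 2 2>
target <2 0 0> ∈ {TSO,PSO}

SC:no TSO:yes PSO:yes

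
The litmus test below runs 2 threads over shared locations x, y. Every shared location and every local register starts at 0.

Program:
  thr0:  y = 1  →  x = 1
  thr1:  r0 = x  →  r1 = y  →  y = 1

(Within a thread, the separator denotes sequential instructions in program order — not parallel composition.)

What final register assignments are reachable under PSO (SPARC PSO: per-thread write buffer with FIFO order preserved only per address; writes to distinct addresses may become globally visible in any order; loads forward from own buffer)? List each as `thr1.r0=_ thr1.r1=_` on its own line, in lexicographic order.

thr1.r0=0 thr1.r1=0
thr1.r0=0 thr1.r1=1
thr1.r0=1 thr1.r1=0
thr1.r0=1 thr1.r1=1

outcome vector order: (thr1.r0,thr1.r1)
|PSO outcomes| = 4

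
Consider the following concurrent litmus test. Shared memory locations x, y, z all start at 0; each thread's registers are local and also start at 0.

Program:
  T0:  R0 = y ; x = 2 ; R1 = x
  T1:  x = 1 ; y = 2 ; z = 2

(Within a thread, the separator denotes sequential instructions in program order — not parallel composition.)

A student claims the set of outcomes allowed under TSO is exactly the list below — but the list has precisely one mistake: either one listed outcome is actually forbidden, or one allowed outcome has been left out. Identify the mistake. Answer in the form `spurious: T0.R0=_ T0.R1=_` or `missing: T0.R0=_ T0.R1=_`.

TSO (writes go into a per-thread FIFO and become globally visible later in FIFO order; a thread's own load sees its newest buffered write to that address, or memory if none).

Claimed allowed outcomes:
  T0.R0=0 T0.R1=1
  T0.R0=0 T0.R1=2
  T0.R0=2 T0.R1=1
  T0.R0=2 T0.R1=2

outcome vector order: (T0.R0,T0.R1)
TSO: 3 outcomes — {01, 02, 22}
claimed∖TSO = {21}

spurious: T0.R0=2 T0.R1=1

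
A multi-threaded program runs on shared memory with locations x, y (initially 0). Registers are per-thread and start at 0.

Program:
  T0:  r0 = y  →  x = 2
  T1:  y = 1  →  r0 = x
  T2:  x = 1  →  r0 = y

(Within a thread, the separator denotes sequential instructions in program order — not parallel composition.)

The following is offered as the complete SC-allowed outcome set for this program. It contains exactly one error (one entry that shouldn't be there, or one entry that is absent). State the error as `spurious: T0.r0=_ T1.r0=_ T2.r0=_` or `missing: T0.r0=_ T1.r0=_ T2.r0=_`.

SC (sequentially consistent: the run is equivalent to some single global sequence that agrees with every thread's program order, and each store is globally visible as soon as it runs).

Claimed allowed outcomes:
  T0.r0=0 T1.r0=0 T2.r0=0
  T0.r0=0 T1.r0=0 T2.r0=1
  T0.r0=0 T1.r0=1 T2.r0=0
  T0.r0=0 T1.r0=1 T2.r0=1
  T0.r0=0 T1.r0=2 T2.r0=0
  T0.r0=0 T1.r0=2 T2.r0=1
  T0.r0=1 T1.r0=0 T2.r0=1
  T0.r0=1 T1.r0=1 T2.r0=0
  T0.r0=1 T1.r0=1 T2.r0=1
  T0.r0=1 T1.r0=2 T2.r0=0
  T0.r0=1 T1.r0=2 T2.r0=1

spurious: T0.r0=0 T1.r0=0 T2.r0=0

outcome vector order: (T0.r0,T1.r0,T2.r0)
[SC] allowed = {001 010 011 020 021 101 110 111 120 121}
claimed∖SC = {000}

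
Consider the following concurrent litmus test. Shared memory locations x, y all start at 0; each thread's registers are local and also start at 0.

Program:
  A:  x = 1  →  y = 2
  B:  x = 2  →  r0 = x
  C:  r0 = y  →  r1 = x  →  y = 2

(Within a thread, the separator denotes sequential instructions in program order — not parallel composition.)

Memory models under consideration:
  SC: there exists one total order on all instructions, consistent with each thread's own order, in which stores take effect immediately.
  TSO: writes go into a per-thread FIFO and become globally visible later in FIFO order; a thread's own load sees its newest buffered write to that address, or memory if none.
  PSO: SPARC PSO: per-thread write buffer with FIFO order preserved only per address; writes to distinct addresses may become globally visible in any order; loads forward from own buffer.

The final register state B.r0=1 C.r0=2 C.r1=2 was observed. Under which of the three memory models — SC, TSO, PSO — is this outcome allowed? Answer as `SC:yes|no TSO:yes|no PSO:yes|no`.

SC:no TSO:no PSO:yes

outcome vector order: (B.r0,C.r0,C.r1)
SC (9): (1,0,0); (1,0,1); (1,0,2); (1,2,1); (2,0,0); (2,0,1); (2,0,2); (2,2,1); (2,2,2)
TSO (9): (1,0,0); (1,0,1); (1,0,2); (1,2,1); (2,0,0); (2,0,1); (2,0,2); (2,2,1); (2,2,2)
PSO (12): (1,0,0); (1,0,1); (1,0,2); (1,2,0); (1,2,1); (1,2,2); (2,0,0); (2,0,1); (2,0,2); (2,2,0); (2,2,1); (2,2,2)
target (1,2,2) ∈ {PSO}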